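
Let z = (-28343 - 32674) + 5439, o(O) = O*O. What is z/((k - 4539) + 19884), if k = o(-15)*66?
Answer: -18526/10065 ≈ -1.8406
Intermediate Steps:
o(O) = O**2
k = 14850 (k = (-15)**2*66 = 225*66 = 14850)
z = -55578 (z = -61017 + 5439 = -55578)
z/((k - 4539) + 19884) = -55578/((14850 - 4539) + 19884) = -55578/(10311 + 19884) = -55578/30195 = -55578*1/30195 = -18526/10065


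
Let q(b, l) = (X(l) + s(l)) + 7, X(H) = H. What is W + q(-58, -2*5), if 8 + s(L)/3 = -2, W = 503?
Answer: 470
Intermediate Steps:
s(L) = -30 (s(L) = -24 + 3*(-2) = -24 - 6 = -30)
q(b, l) = -23 + l (q(b, l) = (l - 30) + 7 = (-30 + l) + 7 = -23 + l)
W + q(-58, -2*5) = 503 + (-23 - 2*5) = 503 + (-23 - 10) = 503 - 33 = 470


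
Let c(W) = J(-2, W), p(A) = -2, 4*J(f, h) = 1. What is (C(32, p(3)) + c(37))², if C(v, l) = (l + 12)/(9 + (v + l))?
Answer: 6241/24336 ≈ 0.25645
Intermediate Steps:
J(f, h) = ¼ (J(f, h) = (¼)*1 = ¼)
c(W) = ¼
C(v, l) = (12 + l)/(9 + l + v) (C(v, l) = (12 + l)/(9 + (l + v)) = (12 + l)/(9 + l + v))
(C(32, p(3)) + c(37))² = ((12 - 2)/(9 - 2 + 32) + ¼)² = (10/39 + ¼)² = (79/156)² = 6241/24336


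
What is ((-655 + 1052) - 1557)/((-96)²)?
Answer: -145/1152 ≈ -0.12587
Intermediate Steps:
((-655 + 1052) - 1557)/((-96)²) = (397 - 1557)/9216 = -1160*1/9216 = -145/1152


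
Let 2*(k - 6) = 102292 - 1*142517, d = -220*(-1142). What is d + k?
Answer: 462267/2 ≈ 2.3113e+5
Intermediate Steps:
d = 251240
k = -40213/2 (k = 6 + (102292 - 1*142517)/2 = 6 + (102292 - 142517)/2 = 6 + (½)*(-40225) = 6 - 40225/2 = -40213/2 ≈ -20107.)
d + k = 251240 - 40213/2 = 462267/2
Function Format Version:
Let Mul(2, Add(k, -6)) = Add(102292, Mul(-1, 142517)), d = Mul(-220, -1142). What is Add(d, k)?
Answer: Rational(462267, 2) ≈ 2.3113e+5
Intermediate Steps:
d = 251240
k = Rational(-40213, 2) (k = Add(6, Mul(Rational(1, 2), Add(102292, Mul(-1, 142517)))) = Add(6, Mul(Rational(1, 2), Add(102292, -142517))) = Add(6, Mul(Rational(1, 2), -40225)) = Add(6, Rational(-40225, 2)) = Rational(-40213, 2) ≈ -20107.)
Add(d, k) = Add(251240, Rational(-40213, 2)) = Rational(462267, 2)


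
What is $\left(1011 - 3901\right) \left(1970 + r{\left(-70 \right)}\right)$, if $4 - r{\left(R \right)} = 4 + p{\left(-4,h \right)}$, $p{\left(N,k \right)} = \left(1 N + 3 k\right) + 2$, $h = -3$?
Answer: $-5725090$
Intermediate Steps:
$p{\left(N,k \right)} = 2 + N + 3 k$ ($p{\left(N,k \right)} = \left(N + 3 k\right) + 2 = 2 + N + 3 k$)
$r{\left(R \right)} = 11$ ($r{\left(R \right)} = 4 - \left(4 + \left(2 - 4 + 3 \left(-3\right)\right)\right) = 4 - \left(4 - 11\right) = 4 - -7 = 4 + 7 = 11$)
$\left(1011 - 3901\right) \left(1970 + r{\left(-70 \right)}\right) = \left(1011 - 3901\right) \left(1970 + 11\right) = \left(-2890\right) 1981 = -5725090$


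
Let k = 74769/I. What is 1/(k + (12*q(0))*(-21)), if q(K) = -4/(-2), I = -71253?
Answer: -23751/11995427 ≈ -0.0019800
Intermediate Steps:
q(K) = 2 (q(K) = -4*(-½) = 2)
k = -24923/23751 (k = 74769/(-71253) = 74769*(-1/71253) = -24923/23751 ≈ -1.0493)
1/(k + (12*q(0))*(-21)) = 1/(-24923/23751 + (12*2)*(-21)) = 1/(-24923/23751 + 24*(-21)) = 1/(-24923/23751 - 504) = 1/(-11995427/23751) = -23751/11995427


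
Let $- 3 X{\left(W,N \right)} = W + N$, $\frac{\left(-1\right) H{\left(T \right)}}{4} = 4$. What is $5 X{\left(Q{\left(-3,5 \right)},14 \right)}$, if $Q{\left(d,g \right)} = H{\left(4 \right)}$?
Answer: $\frac{10}{3} \approx 3.3333$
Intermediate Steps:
$H{\left(T \right)} = -16$ ($H{\left(T \right)} = \left(-4\right) 4 = -16$)
$Q{\left(d,g \right)} = -16$
$X{\left(W,N \right)} = - \frac{N}{3} - \frac{W}{3}$ ($X{\left(W,N \right)} = - \frac{W + N}{3} = - \frac{N + W}{3} = - \frac{N}{3} - \frac{W}{3}$)
$5 X{\left(Q{\left(-3,5 \right)},14 \right)} = 5 \left(\left(- \frac{1}{3}\right) 14 - - \frac{16}{3}\right) = 5 \left(- \frac{14}{3} + \frac{16}{3}\right) = 5 \cdot \frac{2}{3} = \frac{10}{3}$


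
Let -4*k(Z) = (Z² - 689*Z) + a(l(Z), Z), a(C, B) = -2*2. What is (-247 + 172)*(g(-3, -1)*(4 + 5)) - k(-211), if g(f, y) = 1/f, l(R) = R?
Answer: 47699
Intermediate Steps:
a(C, B) = -4
k(Z) = 1 - Z²/4 + 689*Z/4 (k(Z) = -((Z² - 689*Z) - 4)/4 = -(-4 + Z² - 689*Z)/4 = 1 - Z²/4 + 689*Z/4)
(-247 + 172)*(g(-3, -1)*(4 + 5)) - k(-211) = (-247 + 172)*((4 + 5)/(-3)) - (1 - ¼*(-211)² + (689/4)*(-211)) = -(-25)*9 - (1 - ¼*44521 - 145379/4) = -75*(-3) - (1 - 44521/4 - 145379/4) = 225 - 1*(-47474) = 225 + 47474 = 47699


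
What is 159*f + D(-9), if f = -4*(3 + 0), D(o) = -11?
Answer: -1919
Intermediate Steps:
f = -12 (f = -4*3 = -12)
159*f + D(-9) = 159*(-12) - 11 = -1908 - 11 = -1919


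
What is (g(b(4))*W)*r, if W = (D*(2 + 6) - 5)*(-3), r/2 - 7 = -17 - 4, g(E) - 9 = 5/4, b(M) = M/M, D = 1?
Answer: 2583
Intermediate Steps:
b(M) = 1
g(E) = 41/4 (g(E) = 9 + 5/4 = 41/4)
r = -28 (r = 14 + 2*(-17 - 4) = 14 + 2*(-21) = 14 - 42 = -28)
W = -9 (W = (1*(2 + 6) - 5)*(-3) = (1*8 - 5)*(-3) = (8 - 5)*(-3) = 3*(-3) = -9)
(g(b(4))*W)*r = ((41/4)*(-9))*(-28) = -369/4*(-28) = 2583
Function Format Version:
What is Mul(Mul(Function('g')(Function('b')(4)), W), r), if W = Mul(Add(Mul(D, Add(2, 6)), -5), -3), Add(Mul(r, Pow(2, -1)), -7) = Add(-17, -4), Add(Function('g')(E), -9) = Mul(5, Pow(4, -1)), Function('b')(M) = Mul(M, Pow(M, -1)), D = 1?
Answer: 2583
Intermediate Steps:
Function('b')(M) = 1
Function('g')(E) = Rational(41, 4) (Function('g')(E) = Add(9, Mul(5, Pow(4, -1))) = Add(9, Mul(5, Rational(1, 4))) = Add(9, Rational(5, 4)) = Rational(41, 4))
r = -28 (r = Add(14, Mul(2, Add(-17, -4))) = Add(14, Mul(2, -21)) = Add(14, -42) = -28)
W = -9 (W = Mul(Add(Mul(1, Add(2, 6)), -5), -3) = Mul(Add(Mul(1, 8), -5), -3) = Mul(Add(8, -5), -3) = Mul(3, -3) = -9)
Mul(Mul(Function('g')(Function('b')(4)), W), r) = Mul(Mul(Rational(41, 4), -9), -28) = Mul(Rational(-369, 4), -28) = 2583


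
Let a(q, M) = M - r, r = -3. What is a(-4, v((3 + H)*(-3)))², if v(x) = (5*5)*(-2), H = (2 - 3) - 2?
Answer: 2209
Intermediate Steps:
H = -3 (H = -1 - 2 = -3)
v(x) = -50 (v(x) = 25*(-2) = -50)
a(q, M) = 3 + M (a(q, M) = M - 1*(-3) = M + 3 = 3 + M)
a(-4, v((3 + H)*(-3)))² = (3 - 50)² = (-47)² = 2209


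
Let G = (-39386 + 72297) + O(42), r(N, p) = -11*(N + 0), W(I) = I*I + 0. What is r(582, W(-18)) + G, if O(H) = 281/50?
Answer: 1325731/50 ≈ 26515.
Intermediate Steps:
O(H) = 281/50 (O(H) = 281*(1/50) = 281/50)
W(I) = I² (W(I) = I² + 0 = I²)
r(N, p) = -11*N
G = 1645831/50 (G = (-39386 + 72297) + 281/50 = 32911 + 281/50 = 1645831/50 ≈ 32917.)
r(582, W(-18)) + G = -11*582 + 1645831/50 = -6402 + 1645831/50 = 1325731/50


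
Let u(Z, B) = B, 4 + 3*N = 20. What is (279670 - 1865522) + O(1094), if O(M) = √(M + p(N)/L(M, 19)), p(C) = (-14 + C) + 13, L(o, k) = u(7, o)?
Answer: -1585852 + √11784089922/3282 ≈ -1.5858e+6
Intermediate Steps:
N = 16/3 (N = -4/3 + (⅓)*20 = -4/3 + 20/3 = 16/3 ≈ 5.3333)
L(o, k) = o
p(C) = -1 + C
O(M) = √(M + 13/(3*M)) (O(M) = √(M + (-1 + 16/3)/M) = √(M + 13/(3*M)))
(279670 - 1865522) + O(1094) = (279670 - 1865522) + √(9*1094 + 39/1094)/3 = -1585852 + √(9846 + 39*(1/1094))/3 = -1585852 + √(9846 + 39/1094)/3 = -1585852 + √(10771563/1094)/3 = -1585852 + (√11784089922/1094)/3 = -1585852 + √11784089922/3282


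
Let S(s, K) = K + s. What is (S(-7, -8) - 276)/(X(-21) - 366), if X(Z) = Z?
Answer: 97/129 ≈ 0.75194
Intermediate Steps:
(S(-7, -8) - 276)/(X(-21) - 366) = ((-8 - 7) - 276)/(-21 - 366) = (-15 - 276)/(-387) = -291*(-1/387) = 97/129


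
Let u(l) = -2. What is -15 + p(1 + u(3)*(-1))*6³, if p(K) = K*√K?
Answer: -15 + 648*√3 ≈ 1107.4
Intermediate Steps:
p(K) = K^(3/2)
-15 + p(1 + u(3)*(-1))*6³ = -15 + (1 - 2*(-1))^(3/2)*6³ = -15 + (1 + 2)^(3/2)*216 = -15 + 3^(3/2)*216 = -15 + (3*√3)*216 = -15 + 648*√3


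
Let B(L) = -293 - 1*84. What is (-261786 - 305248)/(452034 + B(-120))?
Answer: -567034/451657 ≈ -1.2555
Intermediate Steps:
B(L) = -377 (B(L) = -293 - 84 = -377)
(-261786 - 305248)/(452034 + B(-120)) = (-261786 - 305248)/(452034 - 377) = -567034/451657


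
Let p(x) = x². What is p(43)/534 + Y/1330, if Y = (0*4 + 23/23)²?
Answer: 614926/177555 ≈ 3.4633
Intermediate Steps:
Y = 1 (Y = (0 + 23*(1/23))² = (0 + 1)² = 1² = 1)
p(43)/534 + Y/1330 = 43²/534 + 1/1330 = 1849*(1/534) + 1*(1/1330) = 1849/534 + 1/1330 = 614926/177555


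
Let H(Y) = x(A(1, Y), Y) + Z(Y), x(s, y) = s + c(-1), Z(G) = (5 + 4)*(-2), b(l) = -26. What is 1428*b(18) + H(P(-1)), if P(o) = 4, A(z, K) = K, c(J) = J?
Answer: -37143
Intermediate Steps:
Z(G) = -18 (Z(G) = 9*(-2) = -18)
x(s, y) = -1 + s (x(s, y) = s - 1 = -1 + s)
H(Y) = -19 + Y (H(Y) = (-1 + Y) - 18 = -19 + Y)
1428*b(18) + H(P(-1)) = 1428*(-26) + (-19 + 4) = -37128 - 15 = -37143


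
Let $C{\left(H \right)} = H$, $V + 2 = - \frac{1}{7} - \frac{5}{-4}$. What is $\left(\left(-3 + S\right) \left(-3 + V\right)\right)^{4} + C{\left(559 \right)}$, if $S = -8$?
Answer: $\frac{2067040227905}{614656} \approx 3.3629 \cdot 10^{6}$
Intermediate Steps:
$V = - \frac{25}{28}$ ($V = -2 - \left(\frac{1}{7} - \frac{5}{4}\right) = -2 - - \frac{31}{28} = -2 + \left(- \frac{1}{7} + \frac{5}{4}\right) = -2 + \frac{31}{28} = - \frac{25}{28} \approx -0.89286$)
$\left(\left(-3 + S\right) \left(-3 + V\right)\right)^{4} + C{\left(559 \right)} = \left(\left(-3 - 8\right) \left(-3 - \frac{25}{28}\right)\right)^{4} + 559 = \left(\left(-11\right) \left(- \frac{109}{28}\right)\right)^{4} + 559 = \left(\frac{1199}{28}\right)^{4} + 559 = \frac{2066696635201}{614656} + 559 = \frac{2067040227905}{614656}$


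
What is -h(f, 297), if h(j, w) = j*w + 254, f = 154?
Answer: -45992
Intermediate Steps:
h(j, w) = 254 + j*w
-h(f, 297) = -(254 + 154*297) = -(254 + 45738) = -1*45992 = -45992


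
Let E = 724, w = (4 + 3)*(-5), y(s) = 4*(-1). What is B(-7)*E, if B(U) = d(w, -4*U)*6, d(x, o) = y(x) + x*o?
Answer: -4274496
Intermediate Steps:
y(s) = -4
w = -35 (w = 7*(-5) = -35)
d(x, o) = -4 + o*x (d(x, o) = -4 + x*o = -4 + o*x)
B(U) = -24 + 840*U (B(U) = (-4 - 4*U*(-35))*6 = (-4 + 140*U)*6 = -24 + 840*U)
B(-7)*E = (-24 + 840*(-7))*724 = (-24 - 5880)*724 = -5904*724 = -4274496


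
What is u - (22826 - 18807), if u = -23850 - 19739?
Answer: -47608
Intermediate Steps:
u = -43589
u - (22826 - 18807) = -43589 - (22826 - 18807) = -43589 - 1*4019 = -43589 - 4019 = -47608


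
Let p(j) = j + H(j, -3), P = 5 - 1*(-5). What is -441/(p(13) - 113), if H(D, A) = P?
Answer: 49/10 ≈ 4.9000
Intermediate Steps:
P = 10 (P = 5 + 5 = 10)
H(D, A) = 10
p(j) = 10 + j (p(j) = j + 10 = 10 + j)
-441/(p(13) - 113) = -441/((10 + 13) - 113) = -441/(23 - 113) = -441/(-90) = -441*(-1/90) = 49/10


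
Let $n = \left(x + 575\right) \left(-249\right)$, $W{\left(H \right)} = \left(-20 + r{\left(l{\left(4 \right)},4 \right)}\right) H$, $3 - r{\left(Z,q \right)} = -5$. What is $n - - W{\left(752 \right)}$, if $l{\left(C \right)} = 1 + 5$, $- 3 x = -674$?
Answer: $-208141$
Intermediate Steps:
$x = \frac{674}{3}$ ($x = \left(- \frac{1}{3}\right) \left(-674\right) = \frac{674}{3} \approx 224.67$)
$l{\left(C \right)} = 6$
$r{\left(Z,q \right)} = 8$ ($r{\left(Z,q \right)} = 3 - -5 = 3 + 5 = 8$)
$W{\left(H \right)} = - 12 H$ ($W{\left(H \right)} = \left(-20 + 8\right) H = - 12 H$)
$n = -199117$ ($n = \left(\frac{674}{3} + 575\right) \left(-249\right) = \frac{2399}{3} \left(-249\right) = -199117$)
$n - - W{\left(752 \right)} = -199117 - - \left(-12\right) 752 = -199117 - \left(-1\right) \left(-9024\right) = -199117 - 9024 = -208141$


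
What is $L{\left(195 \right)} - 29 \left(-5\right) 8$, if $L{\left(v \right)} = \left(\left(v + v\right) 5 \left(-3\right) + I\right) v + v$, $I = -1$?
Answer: $-1139590$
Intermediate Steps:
$L{\left(v \right)} = v + v \left(-1 - 30 v\right)$ ($L{\left(v \right)} = \left(\left(v + v\right) 5 \left(-3\right) - 1\right) v + v = \left(2 v 5 \left(-3\right) - 1\right) v + v = \left(10 v \left(-3\right) - 1\right) v + v = \left(- 30 v - 1\right) v + v = \left(-1 - 30 v\right) v + v = v \left(-1 - 30 v\right) + v = v + v \left(-1 - 30 v\right)$)
$L{\left(195 \right)} - 29 \left(-5\right) 8 = - 30 \cdot 195^{2} - 29 \left(-5\right) 8 = \left(-30\right) 38025 - \left(-145\right) 8 = -1140750 - -1160 = -1140750 + 1160 = -1139590$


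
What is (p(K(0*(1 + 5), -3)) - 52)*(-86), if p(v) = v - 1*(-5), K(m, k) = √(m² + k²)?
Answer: 3784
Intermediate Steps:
K(m, k) = √(k² + m²)
p(v) = 5 + v (p(v) = v + 5 = 5 + v)
(p(K(0*(1 + 5), -3)) - 52)*(-86) = ((5 + √((-3)² + (0*(1 + 5))²)) - 52)*(-86) = ((5 + √(9 + (0*6)²)) - 52)*(-86) = ((5 + √(9 + 0²)) - 52)*(-86) = ((5 + √(9 + 0)) - 52)*(-86) = ((5 + √9) - 52)*(-86) = ((5 + 3) - 52)*(-86) = (8 - 52)*(-86) = -44*(-86) = 3784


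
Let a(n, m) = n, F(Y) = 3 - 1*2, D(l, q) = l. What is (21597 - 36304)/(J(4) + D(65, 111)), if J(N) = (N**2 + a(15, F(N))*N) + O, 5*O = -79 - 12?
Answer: -73535/614 ≈ -119.76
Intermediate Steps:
O = -91/5 (O = (-79 - 12)/5 = (1/5)*(-91) = -91/5 ≈ -18.200)
F(Y) = 1 (F(Y) = 3 - 2 = 1)
J(N) = -91/5 + N**2 + 15*N (J(N) = (N**2 + 15*N) - 91/5 = -91/5 + N**2 + 15*N)
(21597 - 36304)/(J(4) + D(65, 111)) = (21597 - 36304)/((-91/5 + 4**2 + 15*4) + 65) = -14707/((-91/5 + 16 + 60) + 65) = -14707/(289/5 + 65) = -14707/614/5 = -14707*5/614 = -73535/614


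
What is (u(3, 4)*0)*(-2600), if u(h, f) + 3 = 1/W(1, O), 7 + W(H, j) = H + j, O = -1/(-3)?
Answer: 0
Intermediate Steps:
O = 1/3 (O = -1*(-1/3) = 1/3 ≈ 0.33333)
W(H, j) = -7 + H + j (W(H, j) = -7 + (H + j) = -7 + H + j)
u(h, f) = -54/17 (u(h, f) = -3 + 1/(-7 + 1 + 1/3) = -3 + 1/(-17/3) = -3 - 3/17 = -54/17)
(u(3, 4)*0)*(-2600) = -54/17*0*(-2600) = 0*(-2600) = 0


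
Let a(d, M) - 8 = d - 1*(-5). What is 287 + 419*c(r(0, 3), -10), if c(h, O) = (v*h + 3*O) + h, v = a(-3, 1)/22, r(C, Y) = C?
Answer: -12283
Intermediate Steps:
a(d, M) = 13 + d (a(d, M) = 8 + (d - 1*(-5)) = 8 + (d + 5) = 8 + (5 + d) = 13 + d)
v = 5/11 (v = (13 - 3)/22 = 10*(1/22) = 5/11 ≈ 0.45455)
c(h, O) = 3*O + 16*h/11 (c(h, O) = (5*h/11 + 3*O) + h = (3*O + 5*h/11) + h = 3*O + 16*h/11)
287 + 419*c(r(0, 3), -10) = 287 + 419*(3*(-10) + (16/11)*0) = 287 + 419*(-30 + 0) = 287 + 419*(-30) = 287 - 12570 = -12283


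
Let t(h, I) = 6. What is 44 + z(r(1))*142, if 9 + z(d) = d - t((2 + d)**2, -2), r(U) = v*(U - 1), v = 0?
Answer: -2086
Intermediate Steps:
r(U) = 0 (r(U) = 0*(U - 1) = 0*(-1 + U) = 0)
z(d) = -15 + d (z(d) = -9 + (d - 1*6) = -9 + (d - 6) = -9 + (-6 + d) = -15 + d)
44 + z(r(1))*142 = 44 + (-15 + 0)*142 = 44 - 15*142 = 44 - 2130 = -2086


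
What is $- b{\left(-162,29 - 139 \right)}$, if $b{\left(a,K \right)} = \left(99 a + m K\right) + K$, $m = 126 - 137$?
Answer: $14938$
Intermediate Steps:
$m = -11$
$b{\left(a,K \right)} = - 10 K + 99 a$ ($b{\left(a,K \right)} = \left(99 a - 11 K\right) + K = \left(- 11 K + 99 a\right) + K = - 10 K + 99 a$)
$- b{\left(-162,29 - 139 \right)} = - (- 10 \left(29 - 139\right) + 99 \left(-162\right)) = - (- 10 \left(29 - 139\right) - 16038) = - (\left(-10\right) \left(-110\right) - 16038) = - (1100 - 16038) = \left(-1\right) \left(-14938\right) = 14938$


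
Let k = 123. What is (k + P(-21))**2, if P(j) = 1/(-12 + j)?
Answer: 16467364/1089 ≈ 15122.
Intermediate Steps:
(k + P(-21))**2 = (123 + 1/(-12 - 21))**2 = (123 + 1/(-33))**2 = (123 - 1/33)**2 = (4058/33)**2 = 16467364/1089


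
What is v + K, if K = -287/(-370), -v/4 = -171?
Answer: 253367/370 ≈ 684.78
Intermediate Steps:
v = 684 (v = -4*(-171) = 684)
K = 287/370 (K = -287*(-1/370) = 287/370 ≈ 0.77568)
v + K = 684 + 287/370 = 253367/370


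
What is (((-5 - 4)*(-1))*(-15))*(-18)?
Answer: 2430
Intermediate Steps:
(((-5 - 4)*(-1))*(-15))*(-18) = (-9*(-1)*(-15))*(-18) = (9*(-15))*(-18) = -135*(-18) = 2430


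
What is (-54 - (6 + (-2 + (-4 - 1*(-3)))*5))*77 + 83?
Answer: -3382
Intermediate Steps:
(-54 - (6 + (-2 + (-4 - 1*(-3)))*5))*77 + 83 = (-54 - (6 + (-2 + (-4 + 3))*5))*77 + 83 = (-54 - (6 + (-2 - 1)*5))*77 + 83 = (-54 - (6 - 3*5))*77 + 83 = (-54 - (6 - 15))*77 + 83 = (-54 - 1*(-9))*77 + 83 = (-54 + 9)*77 + 83 = -45*77 + 83 = -3465 + 83 = -3382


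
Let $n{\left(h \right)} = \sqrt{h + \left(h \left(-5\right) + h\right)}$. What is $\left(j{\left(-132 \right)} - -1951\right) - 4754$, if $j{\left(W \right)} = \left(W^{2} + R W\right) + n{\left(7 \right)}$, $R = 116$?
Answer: $-691 + i \sqrt{21} \approx -691.0 + 4.5826 i$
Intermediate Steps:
$n{\left(h \right)} = \sqrt{3} \sqrt{- h}$ ($n{\left(h \right)} = \sqrt{h + \left(- 5 h + h\right)} = \sqrt{h - 4 h} = \sqrt{- 3 h} = \sqrt{3} \sqrt{- h}$)
$j{\left(W \right)} = W^{2} + 116 W + i \sqrt{21}$ ($j{\left(W \right)} = \left(W^{2} + 116 W\right) + \sqrt{3} \sqrt{\left(-1\right) 7} = \left(W^{2} + 116 W\right) + \sqrt{3} \sqrt{-7} = \left(W^{2} + 116 W\right) + \sqrt{3} i \sqrt{7} = \left(W^{2} + 116 W\right) + i \sqrt{21} = W^{2} + 116 W + i \sqrt{21}$)
$\left(j{\left(-132 \right)} - -1951\right) - 4754 = \left(\left(\left(-132\right)^{2} + 116 \left(-132\right) + i \sqrt{21}\right) - -1951\right) - 4754 = \left(\left(17424 - 15312 + i \sqrt{21}\right) + 1951\right) - 4754 = \left(\left(2112 + i \sqrt{21}\right) + 1951\right) - 4754 = \left(4063 + i \sqrt{21}\right) - 4754 = -691 + i \sqrt{21}$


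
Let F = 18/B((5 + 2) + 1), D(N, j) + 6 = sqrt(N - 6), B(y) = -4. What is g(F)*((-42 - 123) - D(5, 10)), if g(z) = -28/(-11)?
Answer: -4452/11 - 28*I/11 ≈ -404.73 - 2.5455*I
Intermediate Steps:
D(N, j) = -6 + sqrt(-6 + N) (D(N, j) = -6 + sqrt(N - 6) = -6 + sqrt(-6 + N))
F = -9/2 (F = 18/(-4) = 18*(-1/4) = -9/2 ≈ -4.5000)
g(z) = 28/11 (g(z) = -28*(-1/11) = 28/11)
g(F)*((-42 - 123) - D(5, 10)) = 28*((-42 - 123) - (-6 + sqrt(-6 + 5)))/11 = 28*(-165 - (-6 + sqrt(-1)))/11 = 28*(-165 - (-6 + I))/11 = 28*(-165 + (6 - I))/11 = 28*(-159 - I)/11 = -4452/11 - 28*I/11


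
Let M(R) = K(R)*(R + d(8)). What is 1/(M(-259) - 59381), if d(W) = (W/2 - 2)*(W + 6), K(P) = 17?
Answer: -1/63308 ≈ -1.5796e-5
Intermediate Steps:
d(W) = (-2 + W/2)*(6 + W) (d(W) = (W*(½) - 2)*(6 + W) = (W/2 - 2)*(6 + W) = (-2 + W/2)*(6 + W))
M(R) = 476 + 17*R (M(R) = 17*(R + (-12 + 8 + (½)*8²)) = 17*(R + (-12 + 8 + (½)*64)) = 17*(R + (-12 + 8 + 32)) = 17*(R + 28) = 17*(28 + R) = 476 + 17*R)
1/(M(-259) - 59381) = 1/((476 + 17*(-259)) - 59381) = 1/((476 - 4403) - 59381) = 1/(-3927 - 59381) = 1/(-63308) = -1/63308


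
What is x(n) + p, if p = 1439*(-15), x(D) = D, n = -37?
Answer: -21622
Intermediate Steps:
p = -21585
x(n) + p = -37 - 21585 = -21622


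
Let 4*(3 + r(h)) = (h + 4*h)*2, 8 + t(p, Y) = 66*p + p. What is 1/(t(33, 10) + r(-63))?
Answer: 2/4085 ≈ 0.00048960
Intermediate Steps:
t(p, Y) = -8 + 67*p (t(p, Y) = -8 + (66*p + p) = -8 + 67*p)
r(h) = -3 + 5*h/2 (r(h) = -3 + ((h + 4*h)*2)/4 = -3 + ((5*h)*2)/4 = -3 + (10*h)/4 = -3 + 5*h/2)
1/(t(33, 10) + r(-63)) = 1/((-8 + 67*33) + (-3 + (5/2)*(-63))) = 1/((-8 + 2211) + (-3 - 315/2)) = 1/(2203 - 321/2) = 1/(4085/2) = 2/4085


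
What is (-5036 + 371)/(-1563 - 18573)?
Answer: 1555/6712 ≈ 0.23167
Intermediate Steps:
(-5036 + 371)/(-1563 - 18573) = -4665/(-20136) = -4665*(-1/20136) = 1555/6712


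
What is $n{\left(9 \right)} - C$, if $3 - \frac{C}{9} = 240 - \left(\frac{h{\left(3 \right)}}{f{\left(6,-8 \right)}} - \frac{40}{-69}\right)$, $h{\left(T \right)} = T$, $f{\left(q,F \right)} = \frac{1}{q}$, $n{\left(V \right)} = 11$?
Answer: $\frac{45466}{23} \approx 1976.8$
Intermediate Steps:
$C = - \frac{45213}{23}$ ($C = 27 - 9 \left(240 - \left(\frac{3}{\frac{1}{6}} - \frac{40}{-69}\right)\right) = 27 - 9 \left(240 - \left(3 \frac{1}{\frac{1}{6}} - - \frac{40}{69}\right)\right) = 27 - 9 \left(240 - \left(3 \cdot 6 + \frac{40}{69}\right)\right) = 27 - 9 \left(240 - \left(18 + \frac{40}{69}\right)\right) = 27 - 9 \left(240 - \frac{1282}{69}\right) = 27 - \frac{45834}{23} = - \frac{45213}{23} \approx -1965.8$)
$n{\left(9 \right)} - C = 11 - - \frac{45213}{23} = 11 + \frac{45213}{23} = \frac{45466}{23}$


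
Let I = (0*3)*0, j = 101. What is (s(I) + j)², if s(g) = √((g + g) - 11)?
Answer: (101 + I*√11)² ≈ 10190.0 + 669.96*I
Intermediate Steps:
I = 0 (I = 0*0 = 0)
s(g) = √(-11 + 2*g) (s(g) = √(2*g - 11) = √(-11 + 2*g))
(s(I) + j)² = (√(-11 + 2*0) + 101)² = (√(-11 + 0) + 101)² = (√(-11) + 101)² = (I*√11 + 101)² = (101 + I*√11)²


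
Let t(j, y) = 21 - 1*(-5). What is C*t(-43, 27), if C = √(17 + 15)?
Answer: 104*√2 ≈ 147.08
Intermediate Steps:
t(j, y) = 26 (t(j, y) = 21 + 5 = 26)
C = 4*√2 (C = √32 = 4*√2 ≈ 5.6569)
C*t(-43, 27) = (4*√2)*26 = 104*√2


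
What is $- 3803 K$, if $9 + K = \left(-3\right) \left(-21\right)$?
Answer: $-205362$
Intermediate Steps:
$K = 54$ ($K = -9 - -63 = -9 + 63 = 54$)
$- 3803 K = \left(-3803\right) 54 = -205362$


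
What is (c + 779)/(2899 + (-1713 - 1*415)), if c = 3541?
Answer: 1440/257 ≈ 5.6031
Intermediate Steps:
(c + 779)/(2899 + (-1713 - 1*415)) = (3541 + 779)/(2899 + (-1713 - 1*415)) = 4320/(2899 + (-1713 - 415)) = 4320/(2899 - 2128) = 4320/771 = 4320*(1/771) = 1440/257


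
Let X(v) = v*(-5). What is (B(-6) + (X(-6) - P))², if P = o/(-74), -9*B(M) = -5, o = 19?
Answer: 421111441/443556 ≈ 949.40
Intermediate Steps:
X(v) = -5*v
B(M) = 5/9 (B(M) = -⅑*(-5) = 5/9)
P = -19/74 (P = 19/(-74) = 19*(-1/74) = -19/74 ≈ -0.25676)
(B(-6) + (X(-6) - P))² = (5/9 + (-5*(-6) - 1*(-19/74)))² = (5/9 + (30 + 19/74))² = (5/9 + 2239/74)² = (20521/666)² = 421111441/443556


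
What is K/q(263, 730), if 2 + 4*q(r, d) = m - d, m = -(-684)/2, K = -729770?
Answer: 291908/39 ≈ 7484.8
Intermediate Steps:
m = 342 (m = -(-684)/2 = -114*(-3) = 342)
q(r, d) = 85 - d/4 (q(r, d) = -½ + (342 - d)/4 = -½ + (171/2 - d/4) = 85 - d/4)
K/q(263, 730) = -729770/(85 - ¼*730) = -729770/(85 - 365/2) = -729770/(-195/2) = -729770*(-2/195) = 291908/39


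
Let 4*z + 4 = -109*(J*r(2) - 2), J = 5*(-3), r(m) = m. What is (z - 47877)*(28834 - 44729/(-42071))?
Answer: -57023916040658/42071 ≈ -1.3554e+9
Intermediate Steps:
J = -15
z = 871 (z = -1 + (-109*(-15*2 - 2))/4 = -1 + (-109*(-30 - 2))/4 = -1 + (-109*(-32))/4 = -1 + (1/4)*3488 = -1 + 872 = 871)
(z - 47877)*(28834 - 44729/(-42071)) = (871 - 47877)*(28834 - 44729/(-42071)) = -47006*(28834 - 44729*(-1/42071)) = -47006*(28834 + 44729/42071) = -47006*1213119943/42071 = -57023916040658/42071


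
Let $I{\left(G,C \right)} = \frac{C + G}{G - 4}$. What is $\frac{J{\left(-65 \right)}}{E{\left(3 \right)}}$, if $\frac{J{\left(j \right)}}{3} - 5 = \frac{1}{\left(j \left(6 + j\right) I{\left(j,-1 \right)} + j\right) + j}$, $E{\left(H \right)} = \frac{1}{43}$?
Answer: $\frac{52493067}{81380} \approx 645.04$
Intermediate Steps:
$I{\left(G,C \right)} = \frac{C + G}{-4 + G}$
$E{\left(H \right)} = \frac{1}{43}$
$J{\left(j \right)} = 15 + \frac{3}{2 j + \frac{j \left(-1 + j\right) \left(6 + j\right)}{-4 + j}}$ ($J{\left(j \right)} = 15 + \frac{3}{\left(j \left(6 + j\right) \frac{-1 + j}{-4 + j} + j\right) + j} = 15 + \frac{3}{\left(\frac{j \left(-1 + j\right) \left(6 + j\right)}{-4 + j} + j\right) + j} = 15 + \frac{3}{\left(j + \frac{j \left(-1 + j\right) \left(6 + j\right)}{-4 + j}\right) + j} = 15 + \frac{3}{2 j + \frac{j \left(-1 + j\right) \left(6 + j\right)}{-4 + j}}$)
$\frac{J{\left(-65 \right)}}{E{\left(3 \right)}} = \frac{3 \left(-4 - -4485 + 5 \left(-65\right)^{3} + 35 \left(-65\right)^{2}\right)}{\left(-65\right) \left(-14 + \left(-65\right)^{2} + 7 \left(-65\right)\right)} \frac{1}{\frac{1}{43}} = 3 \left(- \frac{1}{65}\right) \frac{1}{-14 + 4225 - 455} \left(-4 + 4485 + 5 \left(-274625\right) + 35 \cdot 4225\right) 43 = 3 \left(- \frac{1}{65}\right) \frac{1}{3756} \left(-4 + 4485 - 1373125 + 147875\right) 43 = 3 \left(- \frac{1}{65}\right) \frac{1}{3756} \left(-1220769\right) 43 = \frac{1220769}{81380} \cdot 43 = \frac{52493067}{81380}$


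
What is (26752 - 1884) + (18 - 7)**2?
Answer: 24989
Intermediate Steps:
(26752 - 1884) + (18 - 7)**2 = 24868 + 11**2 = 24868 + 121 = 24989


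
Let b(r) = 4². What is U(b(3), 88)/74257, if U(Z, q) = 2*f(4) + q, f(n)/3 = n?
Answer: 112/74257 ≈ 0.0015083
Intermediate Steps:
f(n) = 3*n
b(r) = 16
U(Z, q) = 24 + q (U(Z, q) = 2*(3*4) + q = 2*12 + q = 24 + q)
U(b(3), 88)/74257 = (24 + 88)/74257 = 112*(1/74257) = 112/74257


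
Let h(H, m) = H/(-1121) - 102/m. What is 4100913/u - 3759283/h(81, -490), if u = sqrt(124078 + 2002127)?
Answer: -1032468279535/37326 + 1366971*sqrt(236245)/236245 ≈ -2.7658e+7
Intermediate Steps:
h(H, m) = -102/m - H/1121 (h(H, m) = H*(-1/1121) - 102/m = -H/1121 - 102/m = -102/m - H/1121)
u = 3*sqrt(236245) (u = sqrt(2126205) = 3*sqrt(236245) ≈ 1458.2)
4100913/u - 3759283/h(81, -490) = 4100913/((3*sqrt(236245))) - 3759283/(-102/(-490) - 1/1121*81) = 4100913*(sqrt(236245)/708735) - 3759283/(-102*(-1/490) - 81/1121) = 1366971*sqrt(236245)/236245 - 3759283/(51/245 - 81/1121) = 1366971*sqrt(236245)/236245 - 3759283/37326/274645 = 1366971*sqrt(236245)/236245 - 3759283*274645/37326 = 1366971*sqrt(236245)/236245 - 1032468279535/37326 = -1032468279535/37326 + 1366971*sqrt(236245)/236245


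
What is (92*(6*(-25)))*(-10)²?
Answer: -1380000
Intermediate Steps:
(92*(6*(-25)))*(-10)² = (92*(-150))*100 = -13800*100 = -1380000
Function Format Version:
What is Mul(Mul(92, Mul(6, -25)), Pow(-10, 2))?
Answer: -1380000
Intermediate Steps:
Mul(Mul(92, Mul(6, -25)), Pow(-10, 2)) = Mul(Mul(92, -150), 100) = Mul(-13800, 100) = -1380000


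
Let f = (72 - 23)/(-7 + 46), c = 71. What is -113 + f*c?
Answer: -928/39 ≈ -23.795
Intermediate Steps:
f = 49/39 ≈ 1.2564
-113 + f*c = -113 + (49/39)*71 = -113 + 3479/39 = -928/39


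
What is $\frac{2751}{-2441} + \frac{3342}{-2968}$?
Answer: $- \frac{8161395}{3622444} \approx -2.253$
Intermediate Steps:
$\frac{2751}{-2441} + \frac{3342}{-2968} = 2751 \left(- \frac{1}{2441}\right) + 3342 \left(- \frac{1}{2968}\right) = - \frac{2751}{2441} - \frac{1671}{1484} = - \frac{8161395}{3622444}$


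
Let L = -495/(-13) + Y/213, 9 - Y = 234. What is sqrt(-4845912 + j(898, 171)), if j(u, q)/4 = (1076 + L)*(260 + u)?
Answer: 10*sqrt(2637566646)/923 ≈ 556.42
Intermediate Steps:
Y = -225 (Y = 9 - 1*234 = 9 - 234 = -225)
L = 34170/923 (L = -495/(-13) - 225/213 = -495*(-1/13) - 225*1/213 = 495/13 - 75/71 = 34170/923 ≈ 37.021)
j(u, q) = 82185440/71 + 4109272*u/923 (j(u, q) = 4*((1076 + 34170/923)*(260 + u)) = 4*(1027318*(260 + u)/923) = 4*(20546360/71 + 1027318*u/923) = 82185440/71 + 4109272*u/923)
sqrt(-4845912 + j(898, 171)) = sqrt(-4845912 + (82185440/71 + (4109272/923)*898)) = sqrt(-4845912 + (82185440/71 + 3690126256/923)) = sqrt(-4845912 + 4758536976/923) = sqrt(285760200/923) = 10*sqrt(2637566646)/923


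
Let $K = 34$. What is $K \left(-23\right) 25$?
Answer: $-19550$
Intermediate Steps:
$K \left(-23\right) 25 = 34 \left(-23\right) 25 = \left(-782\right) 25 = -19550$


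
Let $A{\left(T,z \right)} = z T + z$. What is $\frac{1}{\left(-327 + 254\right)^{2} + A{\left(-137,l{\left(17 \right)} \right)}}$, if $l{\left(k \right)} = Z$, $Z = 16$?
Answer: $\frac{1}{3153} \approx 0.00031716$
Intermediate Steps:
$l{\left(k \right)} = 16$
$A{\left(T,z \right)} = z + T z$ ($A{\left(T,z \right)} = T z + z = z + T z$)
$\frac{1}{\left(-327 + 254\right)^{2} + A{\left(-137,l{\left(17 \right)} \right)}} = \frac{1}{\left(-327 + 254\right)^{2} + 16 \left(1 - 137\right)} = \frac{1}{\left(-73\right)^{2} + 16 \left(-136\right)} = \frac{1}{5329 - 2176} = \frac{1}{3153}$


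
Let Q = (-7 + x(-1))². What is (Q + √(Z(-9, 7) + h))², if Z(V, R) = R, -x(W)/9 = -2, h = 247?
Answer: (121 + √254)² ≈ 18752.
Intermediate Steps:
x(W) = 18 (x(W) = -9*(-2) = 18)
Q = 121 (Q = (-7 + 18)² = 11² = 121)
(Q + √(Z(-9, 7) + h))² = (121 + √(7 + 247))² = (121 + √254)²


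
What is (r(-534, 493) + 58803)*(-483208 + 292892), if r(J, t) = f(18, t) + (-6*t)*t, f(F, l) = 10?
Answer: 266343625996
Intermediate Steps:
r(J, t) = 10 - 6*t**2 (r(J, t) = 10 + (-6*t)*t = 10 - 6*t**2)
(r(-534, 493) + 58803)*(-483208 + 292892) = ((10 - 6*493**2) + 58803)*(-483208 + 292892) = ((10 - 6*243049) + 58803)*(-190316) = ((10 - 1458294) + 58803)*(-190316) = (-1458284 + 58803)*(-190316) = -1399481*(-190316) = 266343625996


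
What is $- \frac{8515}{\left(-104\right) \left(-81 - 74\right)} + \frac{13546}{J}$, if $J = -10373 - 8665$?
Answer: $- \frac{2926693}{2360712} \approx -1.2397$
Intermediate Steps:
$J = -19038$
$- \frac{8515}{\left(-104\right) \left(-81 - 74\right)} + \frac{13546}{J} = - \frac{8515}{\left(-104\right) \left(-81 - 74\right)} + \frac{13546}{-19038} = - \frac{8515}{\left(-104\right) \left(-155\right)} + 13546 \left(- \frac{1}{19038}\right) = - \frac{8515}{16120} - \frac{6773}{9519} = \left(-8515\right) \frac{1}{16120} - \frac{6773}{9519} = - \frac{131}{248} - \frac{6773}{9519} = - \frac{2926693}{2360712}$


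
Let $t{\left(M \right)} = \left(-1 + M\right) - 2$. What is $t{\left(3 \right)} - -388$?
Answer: $388$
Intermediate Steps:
$t{\left(M \right)} = -3 + M$
$t{\left(3 \right)} - -388 = \left(-3 + 3\right) - -388 = 0 + 388 = 388$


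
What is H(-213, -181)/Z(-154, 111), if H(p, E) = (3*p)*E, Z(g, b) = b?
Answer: 38553/37 ≈ 1042.0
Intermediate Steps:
H(p, E) = 3*E*p
H(-213, -181)/Z(-154, 111) = (3*(-181)*(-213))/111 = 115659*(1/111) = 38553/37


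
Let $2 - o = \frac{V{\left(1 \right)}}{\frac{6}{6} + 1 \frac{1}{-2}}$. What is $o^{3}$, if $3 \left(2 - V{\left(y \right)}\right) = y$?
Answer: $- \frac{64}{27} \approx -2.3704$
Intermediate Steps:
$V{\left(y \right)} = 2 - \frac{y}{3}$
$o = - \frac{4}{3}$ ($o = 2 - \frac{2 - \frac{1}{3}}{\frac{6}{6} + 1 \frac{1}{-2}} = 2 - \frac{2 - \frac{1}{3}}{6 \cdot \frac{1}{6} + 1 \left(- \frac{1}{2}\right)} = 2 - \frac{5}{3 \left(1 - \frac{1}{2}\right)} = 2 - \frac{5 \frac{1}{\frac{1}{2}}}{3} = 2 - \frac{5}{3} \cdot 2 = 2 - \frac{10}{3} = - \frac{4}{3} \approx -1.3333$)
$o^{3} = \left(- \frac{4}{3}\right)^{3} = - \frac{64}{27}$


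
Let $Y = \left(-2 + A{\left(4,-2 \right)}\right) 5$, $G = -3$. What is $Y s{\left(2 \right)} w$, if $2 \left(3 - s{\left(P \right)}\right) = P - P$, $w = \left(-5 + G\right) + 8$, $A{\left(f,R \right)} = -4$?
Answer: $0$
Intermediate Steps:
$Y = -30$ ($Y = \left(-2 - 4\right) 5 = \left(-6\right) 5 = -30$)
$w = 0$ ($w = \left(-5 - 3\right) + 8 = -8 + 8 = 0$)
$s{\left(P \right)} = 3$ ($s{\left(P \right)} = 3 - \frac{P - P}{2} = 3 - 0 = 3 + 0 = 3$)
$Y s{\left(2 \right)} w = \left(-30\right) 3 \cdot 0 = \left(-90\right) 0 = 0$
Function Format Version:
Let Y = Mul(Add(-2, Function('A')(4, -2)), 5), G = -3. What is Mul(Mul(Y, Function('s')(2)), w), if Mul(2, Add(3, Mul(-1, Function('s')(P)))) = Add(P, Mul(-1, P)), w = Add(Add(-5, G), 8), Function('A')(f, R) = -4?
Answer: 0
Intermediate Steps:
Y = -30 (Y = Mul(Add(-2, -4), 5) = Mul(-6, 5) = -30)
w = 0 (w = Add(Add(-5, -3), 8) = Add(-8, 8) = 0)
Function('s')(P) = 3 (Function('s')(P) = Add(3, Mul(Rational(-1, 2), Add(P, Mul(-1, P)))) = Add(3, Mul(Rational(-1, 2), 0)) = Add(3, 0) = 3)
Mul(Mul(Y, Function('s')(2)), w) = Mul(Mul(-30, 3), 0) = Mul(-90, 0) = 0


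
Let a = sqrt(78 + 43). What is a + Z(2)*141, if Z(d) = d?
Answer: 293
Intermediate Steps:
a = 11 (a = sqrt(121) = 11)
a + Z(2)*141 = 11 + 2*141 = 11 + 282 = 293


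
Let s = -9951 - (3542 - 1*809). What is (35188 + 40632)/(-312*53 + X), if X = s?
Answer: -3791/1461 ≈ -2.5948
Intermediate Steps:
s = -12684 (s = -9951 - (3542 - 809) = -9951 - 1*2733 = -9951 - 2733 = -12684)
X = -12684
(35188 + 40632)/(-312*53 + X) = (35188 + 40632)/(-312*53 - 12684) = 75820/(-16536 - 12684) = 75820/(-29220) = 75820*(-1/29220) = -3791/1461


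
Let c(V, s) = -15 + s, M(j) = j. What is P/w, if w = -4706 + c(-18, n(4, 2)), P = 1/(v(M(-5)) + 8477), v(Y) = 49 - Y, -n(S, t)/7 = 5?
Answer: -1/40573436 ≈ -2.4647e-8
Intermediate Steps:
n(S, t) = -35 (n(S, t) = -7*5 = -35)
P = 1/8531 (P = 1/((49 - 1*(-5)) + 8477) = 1/((49 + 5) + 8477) = 1/(54 + 8477) = 1/8531 ≈ 0.00011722)
w = -4756 (w = -4706 + (-15 - 35) = -4706 - 50 = -4756)
P/w = (1/8531)/(-4756) = (1/8531)*(-1/4756) = -1/40573436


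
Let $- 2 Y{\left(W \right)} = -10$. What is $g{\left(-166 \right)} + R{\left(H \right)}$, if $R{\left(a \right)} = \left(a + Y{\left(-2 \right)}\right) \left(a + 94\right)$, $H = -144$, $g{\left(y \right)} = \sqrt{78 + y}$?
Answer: $6950 + 2 i \sqrt{22} \approx 6950.0 + 9.3808 i$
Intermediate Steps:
$Y{\left(W \right)} = 5$ ($Y{\left(W \right)} = \left(- \frac{1}{2}\right) \left(-10\right) = 5$)
$R{\left(a \right)} = \left(5 + a\right) \left(94 + a\right)$ ($R{\left(a \right)} = \left(a + 5\right) \left(a + 94\right) = \left(5 + a\right) \left(94 + a\right)$)
$g{\left(-166 \right)} + R{\left(H \right)} = \sqrt{78 - 166} + \left(470 + \left(-144\right)^{2} + 99 \left(-144\right)\right) = \sqrt{-88} + \left(470 + 20736 - 14256\right) = 2 i \sqrt{22} + 6950 = 6950 + 2 i \sqrt{22}$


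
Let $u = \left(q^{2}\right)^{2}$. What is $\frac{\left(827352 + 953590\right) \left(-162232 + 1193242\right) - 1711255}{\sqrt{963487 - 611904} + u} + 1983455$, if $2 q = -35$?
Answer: $\frac{4413881078046780685}{204707762307} - \frac{42732620803840 \sqrt{351583}}{204707762307} \approx 2.1438 \cdot 10^{7}$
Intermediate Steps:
$q = - \frac{35}{2}$ ($q = \frac{1}{2} \left(-35\right) = - \frac{35}{2} \approx -17.5$)
$u = \frac{1500625}{16}$ ($u = \left(\left(- \frac{35}{2}\right)^{2}\right)^{2} = \left(\frac{1225}{4}\right)^{2} = \frac{1500625}{16} \approx 93789.0$)
$\frac{\left(827352 + 953590\right) \left(-162232 + 1193242\right) - 1711255}{\sqrt{963487 - 611904} + u} + 1983455 = \frac{\left(827352 + 953590\right) \left(-162232 + 1193242\right) - 1711255}{\sqrt{963487 - 611904} + \frac{1500625}{16}} + 1983455 = \frac{1780942 \cdot 1031010 - 1711255}{\sqrt{351583} + \frac{1500625}{16}} + 1983455 = \frac{1836169011420 - 1711255}{\frac{1500625}{16} + \sqrt{351583}} + 1983455 = \frac{1836167300165}{\frac{1500625}{16} + \sqrt{351583}} + 1983455 = 1983455 + \frac{1836167300165}{\frac{1500625}{16} + \sqrt{351583}}$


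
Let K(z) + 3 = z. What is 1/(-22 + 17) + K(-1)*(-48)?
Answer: 959/5 ≈ 191.80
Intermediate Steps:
K(z) = -3 + z
1/(-22 + 17) + K(-1)*(-48) = 1/(-22 + 17) + (-3 - 1)*(-48) = 1/(-5) - 4*(-48) = -⅕ + 192 = 959/5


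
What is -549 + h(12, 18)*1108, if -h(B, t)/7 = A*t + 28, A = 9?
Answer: -1474189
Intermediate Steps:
h(B, t) = -196 - 63*t (h(B, t) = -7*(9*t + 28) = -7*(28 + 9*t) = -196 - 63*t)
-549 + h(12, 18)*1108 = -549 + (-196 - 63*18)*1108 = -549 + (-196 - 1134)*1108 = -549 - 1330*1108 = -549 - 1473640 = -1474189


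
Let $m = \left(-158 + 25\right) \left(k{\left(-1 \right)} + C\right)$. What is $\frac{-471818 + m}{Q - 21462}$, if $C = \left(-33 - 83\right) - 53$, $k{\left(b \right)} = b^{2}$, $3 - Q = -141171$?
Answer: $- \frac{224737}{59856} \approx -3.7546$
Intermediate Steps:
$Q = 141174$ ($Q = 3 - -141171 = 3 + 141171 = 141174$)
$C = -169$ ($C = -116 - 53 = -169$)
$m = 22344$ ($m = \left(-158 + 25\right) \left(\left(-1\right)^{2} - 169\right) = - 133 \left(1 - 169\right) = \left(-133\right) \left(-168\right) = 22344$)
$\frac{-471818 + m}{Q - 21462} = \frac{-471818 + 22344}{141174 - 21462} = - \frac{449474}{119712} = \left(-449474\right) \frac{1}{119712} = - \frac{224737}{59856}$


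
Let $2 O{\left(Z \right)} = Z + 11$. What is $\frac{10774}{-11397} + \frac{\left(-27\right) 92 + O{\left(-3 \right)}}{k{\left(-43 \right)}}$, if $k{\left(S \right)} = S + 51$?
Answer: $- \frac{3543844}{11397} \approx -310.95$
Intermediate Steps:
$k{\left(S \right)} = 51 + S$
$O{\left(Z \right)} = \frac{11}{2} + \frac{Z}{2}$ ($O{\left(Z \right)} = \frac{Z + 11}{2} = \frac{11 + Z}{2} = \frac{11}{2} + \frac{Z}{2}$)
$\frac{10774}{-11397} + \frac{\left(-27\right) 92 + O{\left(-3 \right)}}{k{\left(-43 \right)}} = \frac{10774}{-11397} + \frac{\left(-27\right) 92 + \left(\frac{11}{2} + \frac{1}{2} \left(-3\right)\right)}{51 - 43} = 10774 \left(- \frac{1}{11397}\right) + \frac{-2484 + \left(\frac{11}{2} - \frac{3}{2}\right)}{8} = - \frac{10774}{11397} + \left(-2484 + 4\right) \frac{1}{8} = - \frac{10774}{11397} - 310 = - \frac{3543844}{11397}$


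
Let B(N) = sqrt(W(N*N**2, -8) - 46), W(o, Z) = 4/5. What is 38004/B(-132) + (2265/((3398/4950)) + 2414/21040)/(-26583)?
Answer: -58975855693/475130718840 - 19002*I*sqrt(1130)/113 ≈ -0.12413 - 5652.8*I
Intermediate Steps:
W(o, Z) = 4/5 (W(o, Z) = 4*(1/5) = 4/5)
B(N) = I*sqrt(1130)/5 (B(N) = sqrt(4/5 - 46) = sqrt(-226/5) = I*sqrt(1130)/5)
38004/B(-132) + (2265/((3398/4950)) + 2414/21040)/(-26583) = 38004/((I*sqrt(1130)/5)) + (2265/((3398/4950)) + 2414/21040)/(-26583) = 38004*(-I*sqrt(1130)/226) + (2265/((3398*(1/4950))) + 2414*(1/21040))*(-1/26583) = -19002*I*sqrt(1130)/113 + (2265/(1699/2475) + 1207/10520)*(-1/26583) = -19002*I*sqrt(1130)/113 + (2265*(2475/1699) + 1207/10520)*(-1/26583) = -19002*I*sqrt(1130)/113 + (5605875/1699 + 1207/10520)*(-1/26583) = -19002*I*sqrt(1130)/113 + (58975855693/17873480)*(-1/26583) = -19002*I*sqrt(1130)/113 - 58975855693/475130718840 = -58975855693/475130718840 - 19002*I*sqrt(1130)/113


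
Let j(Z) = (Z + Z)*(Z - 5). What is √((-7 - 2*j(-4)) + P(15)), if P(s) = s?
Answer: 2*I*√34 ≈ 11.662*I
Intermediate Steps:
j(Z) = 2*Z*(-5 + Z) (j(Z) = (2*Z)*(-5 + Z) = 2*Z*(-5 + Z))
√((-7 - 2*j(-4)) + P(15)) = √((-7 - 4*(-4)*(-5 - 4)) + 15) = √((-7 - 4*(-4)*(-9)) + 15) = √((-7 - 2*72) + 15) = √((-7 - 144) + 15) = √(-151 + 15) = √(-136) = 2*I*√34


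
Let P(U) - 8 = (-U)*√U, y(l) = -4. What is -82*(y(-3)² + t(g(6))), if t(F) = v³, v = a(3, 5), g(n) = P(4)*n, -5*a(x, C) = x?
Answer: -161786/125 ≈ -1294.3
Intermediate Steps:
a(x, C) = -x/5
P(U) = 8 - U^(3/2) (P(U) = 8 + (-U)*√U = 8 - U^(3/2))
g(n) = 0 (g(n) = (8 - 4^(3/2))*n = (8 - 1*8)*n = (8 - 8)*n = 0*n = 0)
v = -⅗ (v = -⅕*3 = -⅗ ≈ -0.60000)
t(F) = -27/125 (t(F) = (-⅗)³ = -27/125)
-82*(y(-3)² + t(g(6))) = -82*((-4)² - 27/125) = -82*(16 - 27/125) = -82*1973/125 = -161786/125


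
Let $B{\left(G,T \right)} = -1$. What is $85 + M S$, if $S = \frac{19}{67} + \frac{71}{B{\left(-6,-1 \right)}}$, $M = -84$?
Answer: $\frac{403687}{67} \approx 6025.2$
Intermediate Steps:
$S = - \frac{4738}{67}$ ($S = \frac{19}{67} + \frac{71}{-1} = 19 \cdot \frac{1}{67} + 71 \left(-1\right) = \frac{19}{67} - 71 = - \frac{4738}{67} \approx -70.716$)
$85 + M S = 85 - - \frac{397992}{67} = 85 + \frac{397992}{67} = \frac{403687}{67}$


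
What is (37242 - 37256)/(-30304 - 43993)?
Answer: 14/74297 ≈ 0.00018843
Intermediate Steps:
(37242 - 37256)/(-30304 - 43993) = -14/(-74297) = -14*(-1/74297) = 14/74297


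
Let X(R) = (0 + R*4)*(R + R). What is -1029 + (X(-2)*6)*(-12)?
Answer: -3333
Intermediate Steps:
X(R) = 8*R**2 (X(R) = (0 + 4*R)*(2*R) = (4*R)*(2*R) = 8*R**2)
-1029 + (X(-2)*6)*(-12) = -1029 + ((8*(-2)**2)*6)*(-12) = -1029 + ((8*4)*6)*(-12) = -1029 + (32*6)*(-12) = -1029 + 192*(-12) = -1029 - 2304 = -3333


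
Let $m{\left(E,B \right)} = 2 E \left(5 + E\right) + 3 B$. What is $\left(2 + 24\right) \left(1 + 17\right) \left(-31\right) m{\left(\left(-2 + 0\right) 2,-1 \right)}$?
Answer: $159588$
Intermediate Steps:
$m{\left(E,B \right)} = 3 B + 2 E \left(5 + E\right)$ ($m{\left(E,B \right)} = 2 E \left(5 + E\right) + 3 B = 3 B + 2 E \left(5 + E\right)$)
$\left(2 + 24\right) \left(1 + 17\right) \left(-31\right) m{\left(\left(-2 + 0\right) 2,-1 \right)} = \left(2 + 24\right) \left(1 + 17\right) \left(-31\right) \left(2 \left(\left(-2 + 0\right) 2\right)^{2} + 3 \left(-1\right) + 10 \left(-2 + 0\right) 2\right) = 26 \cdot 18 \left(-31\right) \left(2 \left(\left(-2\right) 2\right)^{2} - 3 + 10 \left(\left(-2\right) 2\right)\right) = 468 \left(-31\right) \left(2 \left(-4\right)^{2} - 3 + 10 \left(-4\right)\right) = - 14508 \left(2 \cdot 16 - 3 - 40\right) = - 14508 \left(32 - 3 - 40\right) = \left(-14508\right) \left(-11\right) = 159588$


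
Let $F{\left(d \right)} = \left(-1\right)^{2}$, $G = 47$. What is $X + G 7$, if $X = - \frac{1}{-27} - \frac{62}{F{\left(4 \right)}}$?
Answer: $\frac{7210}{27} \approx 267.04$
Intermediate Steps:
$F{\left(d \right)} = 1$
$X = - \frac{1673}{27}$ ($X = - \frac{1}{-27} - \frac{62}{1} = \left(-1\right) \left(- \frac{1}{27}\right) - 62 = \frac{1}{27} - 62 = - \frac{1673}{27} \approx -61.963$)
$X + G 7 = - \frac{1673}{27} + 47 \cdot 7 = - \frac{1673}{27} + 329 = \frac{7210}{27}$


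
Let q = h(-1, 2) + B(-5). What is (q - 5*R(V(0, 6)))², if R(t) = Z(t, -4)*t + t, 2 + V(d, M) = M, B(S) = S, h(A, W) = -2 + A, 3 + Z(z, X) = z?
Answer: 2304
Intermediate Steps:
Z(z, X) = -3 + z
V(d, M) = -2 + M
R(t) = t + t*(-3 + t) (R(t) = (-3 + t)*t + t = t*(-3 + t) + t = t + t*(-3 + t))
q = -8 (q = (-2 - 1) - 5 = -3 - 5 = -8)
(q - 5*R(V(0, 6)))² = (-8 - 5*(-2 + 6)*(-2 + (-2 + 6)))² = (-8 - 20*(-2 + 4))² = (-8 - 20*2)² = (-8 - 5*8)² = (-8 - 40)² = (-48)² = 2304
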